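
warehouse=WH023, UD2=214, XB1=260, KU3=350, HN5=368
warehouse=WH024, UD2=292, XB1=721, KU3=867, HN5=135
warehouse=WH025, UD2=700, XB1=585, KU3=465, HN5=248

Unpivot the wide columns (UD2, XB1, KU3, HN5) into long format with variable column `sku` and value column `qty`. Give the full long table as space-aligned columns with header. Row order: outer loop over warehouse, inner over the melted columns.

warehouse  sku  qty
WH023      UD2  214
WH023      XB1  260
WH023      KU3  350
WH023      HN5  368
WH024      UD2  292
WH024      XB1  721
WH024      KU3  867
WH024      HN5  135
WH025      UD2  700
WH025      XB1  585
WH025      KU3  465
WH025      HN5  248

Each (warehouse, column) pair becomes one row: 3 × 4 = 12 rows.
For example, (WH023, UD2) → qty=214.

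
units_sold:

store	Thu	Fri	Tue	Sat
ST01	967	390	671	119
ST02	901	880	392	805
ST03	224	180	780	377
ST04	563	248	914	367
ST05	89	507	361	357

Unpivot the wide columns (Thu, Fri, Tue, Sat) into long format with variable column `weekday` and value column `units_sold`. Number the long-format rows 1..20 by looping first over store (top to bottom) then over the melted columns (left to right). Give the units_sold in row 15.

914

20 rows total (5 × 4). Row 15: index ⌊(15-1)/4⌋ = 3 into store → ST04; (15-1) mod 4 = 2 into the melted columns → Tue.
So row 15 is (ST04, Tue, 914); units_sold = 914.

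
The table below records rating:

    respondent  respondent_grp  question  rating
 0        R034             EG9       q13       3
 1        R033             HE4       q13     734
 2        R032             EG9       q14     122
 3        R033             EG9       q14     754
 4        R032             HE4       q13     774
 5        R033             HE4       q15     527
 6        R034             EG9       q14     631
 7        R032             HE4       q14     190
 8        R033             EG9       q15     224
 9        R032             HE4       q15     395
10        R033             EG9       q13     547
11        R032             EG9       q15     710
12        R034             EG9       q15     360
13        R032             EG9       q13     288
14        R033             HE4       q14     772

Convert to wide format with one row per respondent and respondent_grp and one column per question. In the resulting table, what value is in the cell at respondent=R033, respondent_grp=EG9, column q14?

754

Wide layout: rows indexed by respondent and respondent_grp, columns are the 3 distinct question values (q13, q14, q15).
Cell (respondent=R033, respondent_grp=EG9, question=q14) draws from the long row where respondent=R033, respondent_grp=EG9 and question=q14, which has rating=754.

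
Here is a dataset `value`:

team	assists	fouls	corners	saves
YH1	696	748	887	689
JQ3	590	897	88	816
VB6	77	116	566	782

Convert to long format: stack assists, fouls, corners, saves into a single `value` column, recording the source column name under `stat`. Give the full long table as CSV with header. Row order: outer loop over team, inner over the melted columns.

Each (team, column) pair becomes one row: 3 × 4 = 12 rows.
For example, (YH1, assists) → value=696.

team,stat,value
YH1,assists,696
YH1,fouls,748
YH1,corners,887
YH1,saves,689
JQ3,assists,590
JQ3,fouls,897
JQ3,corners,88
JQ3,saves,816
VB6,assists,77
VB6,fouls,116
VB6,corners,566
VB6,saves,782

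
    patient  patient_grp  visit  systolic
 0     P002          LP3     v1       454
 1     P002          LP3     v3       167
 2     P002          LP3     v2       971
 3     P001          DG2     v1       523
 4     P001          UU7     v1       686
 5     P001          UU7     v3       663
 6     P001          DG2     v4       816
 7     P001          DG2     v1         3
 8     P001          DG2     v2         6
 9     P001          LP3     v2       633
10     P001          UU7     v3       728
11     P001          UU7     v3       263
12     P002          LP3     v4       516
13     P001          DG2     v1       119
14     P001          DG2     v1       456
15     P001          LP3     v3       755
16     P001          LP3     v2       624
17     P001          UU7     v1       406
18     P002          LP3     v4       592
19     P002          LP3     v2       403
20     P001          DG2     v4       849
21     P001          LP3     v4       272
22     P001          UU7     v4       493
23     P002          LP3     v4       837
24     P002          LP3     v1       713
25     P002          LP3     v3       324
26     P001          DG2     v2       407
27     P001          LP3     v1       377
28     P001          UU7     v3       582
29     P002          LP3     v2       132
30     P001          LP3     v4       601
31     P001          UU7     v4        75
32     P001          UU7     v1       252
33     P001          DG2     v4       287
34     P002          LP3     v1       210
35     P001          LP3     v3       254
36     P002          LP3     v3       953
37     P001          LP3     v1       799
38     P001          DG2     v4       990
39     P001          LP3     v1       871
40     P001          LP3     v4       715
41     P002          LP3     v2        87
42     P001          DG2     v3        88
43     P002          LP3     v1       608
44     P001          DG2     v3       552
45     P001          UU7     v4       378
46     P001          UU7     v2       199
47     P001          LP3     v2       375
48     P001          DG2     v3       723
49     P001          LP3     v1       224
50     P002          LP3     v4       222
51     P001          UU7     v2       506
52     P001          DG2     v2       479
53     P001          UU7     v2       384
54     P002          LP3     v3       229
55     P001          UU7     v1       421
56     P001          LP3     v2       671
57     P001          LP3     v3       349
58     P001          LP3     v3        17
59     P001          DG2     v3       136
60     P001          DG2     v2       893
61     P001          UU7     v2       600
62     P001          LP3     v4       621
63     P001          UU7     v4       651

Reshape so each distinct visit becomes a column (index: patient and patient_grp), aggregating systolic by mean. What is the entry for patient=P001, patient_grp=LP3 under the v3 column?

343.75

Rows with patient=P001, patient_grp=LP3 and visit=v3: systolic values are 755, 254, 349, 17.
(755 + 254 + 349 + 17) / 4 = 343.75.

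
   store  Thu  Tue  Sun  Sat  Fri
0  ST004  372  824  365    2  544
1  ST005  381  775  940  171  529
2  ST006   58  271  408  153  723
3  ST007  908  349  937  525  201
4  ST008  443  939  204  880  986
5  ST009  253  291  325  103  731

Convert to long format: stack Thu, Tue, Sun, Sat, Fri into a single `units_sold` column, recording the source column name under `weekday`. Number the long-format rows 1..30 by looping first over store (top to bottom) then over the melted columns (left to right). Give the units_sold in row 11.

58

30 rows total (6 × 5). Row 11: index ⌊(11-1)/5⌋ = 2 into store → ST006; (11-1) mod 5 = 0 into the melted columns → Thu.
So row 11 is (ST006, Thu, 58); units_sold = 58.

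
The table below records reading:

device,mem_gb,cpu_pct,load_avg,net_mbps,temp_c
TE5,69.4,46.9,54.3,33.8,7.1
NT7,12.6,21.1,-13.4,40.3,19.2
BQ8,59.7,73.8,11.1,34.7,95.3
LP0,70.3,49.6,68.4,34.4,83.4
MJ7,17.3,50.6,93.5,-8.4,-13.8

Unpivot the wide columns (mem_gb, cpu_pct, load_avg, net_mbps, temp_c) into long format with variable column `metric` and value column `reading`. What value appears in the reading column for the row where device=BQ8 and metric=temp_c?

Unpivoting turns each (device, wide-column) pair into one long row.
The wide cell at row BQ8, column temp_c holds 95.3, so the long row (BQ8, temp_c) has reading=95.3.

95.3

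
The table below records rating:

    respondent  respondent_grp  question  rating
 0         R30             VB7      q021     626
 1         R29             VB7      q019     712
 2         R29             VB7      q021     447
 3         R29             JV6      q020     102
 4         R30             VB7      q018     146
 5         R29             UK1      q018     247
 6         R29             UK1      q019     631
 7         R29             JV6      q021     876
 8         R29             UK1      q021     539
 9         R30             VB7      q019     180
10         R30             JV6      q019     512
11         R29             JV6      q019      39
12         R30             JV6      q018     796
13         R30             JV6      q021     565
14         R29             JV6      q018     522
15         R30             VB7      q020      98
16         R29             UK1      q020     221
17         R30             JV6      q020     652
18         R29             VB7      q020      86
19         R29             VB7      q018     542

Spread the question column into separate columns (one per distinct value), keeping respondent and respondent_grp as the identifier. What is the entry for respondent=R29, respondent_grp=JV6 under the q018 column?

522

Wide layout: rows indexed by respondent and respondent_grp, columns are the 4 distinct question values (q021, q019, q020, q018).
Cell (respondent=R29, respondent_grp=JV6, question=q018) draws from the long row where respondent=R29, respondent_grp=JV6 and question=q018, which has rating=522.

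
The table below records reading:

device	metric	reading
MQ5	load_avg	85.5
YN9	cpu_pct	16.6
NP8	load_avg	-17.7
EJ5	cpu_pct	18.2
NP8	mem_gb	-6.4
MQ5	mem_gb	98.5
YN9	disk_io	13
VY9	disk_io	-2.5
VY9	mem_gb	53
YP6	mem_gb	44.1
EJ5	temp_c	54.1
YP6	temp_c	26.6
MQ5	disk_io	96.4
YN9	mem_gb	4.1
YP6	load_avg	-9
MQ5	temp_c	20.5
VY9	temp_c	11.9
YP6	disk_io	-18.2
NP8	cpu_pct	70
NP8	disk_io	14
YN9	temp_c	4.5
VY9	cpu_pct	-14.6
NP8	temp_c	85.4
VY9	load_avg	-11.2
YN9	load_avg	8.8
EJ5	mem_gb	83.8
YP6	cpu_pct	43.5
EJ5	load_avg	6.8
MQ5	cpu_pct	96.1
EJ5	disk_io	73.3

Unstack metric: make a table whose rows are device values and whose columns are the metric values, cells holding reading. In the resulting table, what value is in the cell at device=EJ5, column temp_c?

Wide layout: rows indexed by device, columns are the 5 distinct metric values (load_avg, cpu_pct, mem_gb, disk_io, temp_c).
Cell (device=EJ5, metric=temp_c) draws from the long row where device=EJ5 and metric=temp_c, which has reading=54.1.

54.1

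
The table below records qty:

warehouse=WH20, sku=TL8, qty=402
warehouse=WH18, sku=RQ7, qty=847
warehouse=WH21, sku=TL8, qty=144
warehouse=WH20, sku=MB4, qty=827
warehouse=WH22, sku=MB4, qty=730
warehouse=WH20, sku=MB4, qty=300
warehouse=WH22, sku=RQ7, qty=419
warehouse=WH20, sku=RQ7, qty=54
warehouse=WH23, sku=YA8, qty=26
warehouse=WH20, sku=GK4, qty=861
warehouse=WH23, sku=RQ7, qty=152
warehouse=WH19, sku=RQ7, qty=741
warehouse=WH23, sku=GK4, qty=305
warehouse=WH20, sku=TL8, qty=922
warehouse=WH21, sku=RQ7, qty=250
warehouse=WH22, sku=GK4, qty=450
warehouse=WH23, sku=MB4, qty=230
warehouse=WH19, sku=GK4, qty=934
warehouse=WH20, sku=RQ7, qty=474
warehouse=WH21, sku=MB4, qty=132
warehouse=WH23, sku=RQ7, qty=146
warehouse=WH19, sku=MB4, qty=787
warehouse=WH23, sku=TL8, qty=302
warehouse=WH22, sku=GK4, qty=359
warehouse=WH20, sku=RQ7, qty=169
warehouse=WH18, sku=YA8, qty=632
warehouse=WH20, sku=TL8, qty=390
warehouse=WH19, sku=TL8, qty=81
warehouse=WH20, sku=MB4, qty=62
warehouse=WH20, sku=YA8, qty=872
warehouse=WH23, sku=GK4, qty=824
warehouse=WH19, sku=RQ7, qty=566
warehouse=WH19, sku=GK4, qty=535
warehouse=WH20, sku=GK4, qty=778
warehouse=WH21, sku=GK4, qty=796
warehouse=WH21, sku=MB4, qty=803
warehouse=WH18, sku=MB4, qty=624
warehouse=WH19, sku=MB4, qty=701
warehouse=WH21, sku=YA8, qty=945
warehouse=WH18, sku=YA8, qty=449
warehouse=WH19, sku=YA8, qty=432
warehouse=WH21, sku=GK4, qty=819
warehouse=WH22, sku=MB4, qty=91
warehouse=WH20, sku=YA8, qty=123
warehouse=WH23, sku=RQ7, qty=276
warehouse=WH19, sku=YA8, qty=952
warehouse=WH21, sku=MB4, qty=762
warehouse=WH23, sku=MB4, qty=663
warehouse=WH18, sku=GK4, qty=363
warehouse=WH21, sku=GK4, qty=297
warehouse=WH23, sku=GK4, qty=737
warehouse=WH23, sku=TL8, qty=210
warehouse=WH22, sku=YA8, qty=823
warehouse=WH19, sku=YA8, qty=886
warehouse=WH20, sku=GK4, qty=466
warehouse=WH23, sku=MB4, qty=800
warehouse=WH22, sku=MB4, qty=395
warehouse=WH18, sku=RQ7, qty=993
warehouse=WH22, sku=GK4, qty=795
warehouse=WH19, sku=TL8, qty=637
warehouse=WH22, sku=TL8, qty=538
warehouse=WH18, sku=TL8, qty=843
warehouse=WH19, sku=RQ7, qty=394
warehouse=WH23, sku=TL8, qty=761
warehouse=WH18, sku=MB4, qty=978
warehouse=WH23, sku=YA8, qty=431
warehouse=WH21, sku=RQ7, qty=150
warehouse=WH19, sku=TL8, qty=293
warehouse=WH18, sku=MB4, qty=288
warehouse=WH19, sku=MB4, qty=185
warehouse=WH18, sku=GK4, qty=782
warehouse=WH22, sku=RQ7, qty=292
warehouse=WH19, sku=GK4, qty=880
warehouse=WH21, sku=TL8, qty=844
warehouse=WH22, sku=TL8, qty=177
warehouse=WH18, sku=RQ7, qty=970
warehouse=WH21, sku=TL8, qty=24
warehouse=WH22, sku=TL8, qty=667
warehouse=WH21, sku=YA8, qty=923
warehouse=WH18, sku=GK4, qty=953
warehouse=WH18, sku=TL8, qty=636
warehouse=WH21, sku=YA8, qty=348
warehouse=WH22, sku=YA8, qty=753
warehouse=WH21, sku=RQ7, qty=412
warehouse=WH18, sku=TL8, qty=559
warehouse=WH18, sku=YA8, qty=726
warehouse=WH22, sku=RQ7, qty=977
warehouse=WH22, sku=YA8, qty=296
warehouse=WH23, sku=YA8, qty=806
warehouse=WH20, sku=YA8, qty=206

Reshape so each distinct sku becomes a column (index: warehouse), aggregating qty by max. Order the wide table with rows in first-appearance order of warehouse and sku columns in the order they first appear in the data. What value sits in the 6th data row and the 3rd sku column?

787

With rows in first-appearance order of warehouse, row 6 is warehouse=WH19. sku columns in first-appearance order: TL8, RQ7, MB4, YA8, GK4; column 3 is MB4.
Long rows with warehouse=WH19, sku=MB4: max(787, 701, 185) = 787.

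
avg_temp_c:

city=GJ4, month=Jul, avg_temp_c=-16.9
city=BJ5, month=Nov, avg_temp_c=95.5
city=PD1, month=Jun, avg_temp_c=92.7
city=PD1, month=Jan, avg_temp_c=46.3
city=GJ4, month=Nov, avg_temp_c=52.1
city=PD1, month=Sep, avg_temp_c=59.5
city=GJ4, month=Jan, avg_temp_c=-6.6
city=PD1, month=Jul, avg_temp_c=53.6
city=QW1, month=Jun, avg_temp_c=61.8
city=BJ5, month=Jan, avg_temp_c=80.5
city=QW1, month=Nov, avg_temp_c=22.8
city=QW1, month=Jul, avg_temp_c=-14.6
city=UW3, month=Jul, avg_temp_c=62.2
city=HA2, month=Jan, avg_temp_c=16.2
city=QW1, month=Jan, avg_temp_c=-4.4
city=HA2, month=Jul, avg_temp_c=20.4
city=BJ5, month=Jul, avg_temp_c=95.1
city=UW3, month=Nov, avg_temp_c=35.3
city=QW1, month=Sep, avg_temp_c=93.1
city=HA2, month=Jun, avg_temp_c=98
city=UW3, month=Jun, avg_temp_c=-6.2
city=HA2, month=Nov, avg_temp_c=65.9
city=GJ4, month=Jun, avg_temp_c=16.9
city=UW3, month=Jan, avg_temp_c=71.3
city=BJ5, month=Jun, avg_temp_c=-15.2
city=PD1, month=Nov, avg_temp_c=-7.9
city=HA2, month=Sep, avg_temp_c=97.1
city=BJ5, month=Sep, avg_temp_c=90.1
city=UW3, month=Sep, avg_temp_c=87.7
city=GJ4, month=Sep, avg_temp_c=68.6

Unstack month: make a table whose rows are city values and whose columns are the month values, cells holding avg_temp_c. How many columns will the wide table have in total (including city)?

6

1 column for city plus 5 distinct month values → 6 columns.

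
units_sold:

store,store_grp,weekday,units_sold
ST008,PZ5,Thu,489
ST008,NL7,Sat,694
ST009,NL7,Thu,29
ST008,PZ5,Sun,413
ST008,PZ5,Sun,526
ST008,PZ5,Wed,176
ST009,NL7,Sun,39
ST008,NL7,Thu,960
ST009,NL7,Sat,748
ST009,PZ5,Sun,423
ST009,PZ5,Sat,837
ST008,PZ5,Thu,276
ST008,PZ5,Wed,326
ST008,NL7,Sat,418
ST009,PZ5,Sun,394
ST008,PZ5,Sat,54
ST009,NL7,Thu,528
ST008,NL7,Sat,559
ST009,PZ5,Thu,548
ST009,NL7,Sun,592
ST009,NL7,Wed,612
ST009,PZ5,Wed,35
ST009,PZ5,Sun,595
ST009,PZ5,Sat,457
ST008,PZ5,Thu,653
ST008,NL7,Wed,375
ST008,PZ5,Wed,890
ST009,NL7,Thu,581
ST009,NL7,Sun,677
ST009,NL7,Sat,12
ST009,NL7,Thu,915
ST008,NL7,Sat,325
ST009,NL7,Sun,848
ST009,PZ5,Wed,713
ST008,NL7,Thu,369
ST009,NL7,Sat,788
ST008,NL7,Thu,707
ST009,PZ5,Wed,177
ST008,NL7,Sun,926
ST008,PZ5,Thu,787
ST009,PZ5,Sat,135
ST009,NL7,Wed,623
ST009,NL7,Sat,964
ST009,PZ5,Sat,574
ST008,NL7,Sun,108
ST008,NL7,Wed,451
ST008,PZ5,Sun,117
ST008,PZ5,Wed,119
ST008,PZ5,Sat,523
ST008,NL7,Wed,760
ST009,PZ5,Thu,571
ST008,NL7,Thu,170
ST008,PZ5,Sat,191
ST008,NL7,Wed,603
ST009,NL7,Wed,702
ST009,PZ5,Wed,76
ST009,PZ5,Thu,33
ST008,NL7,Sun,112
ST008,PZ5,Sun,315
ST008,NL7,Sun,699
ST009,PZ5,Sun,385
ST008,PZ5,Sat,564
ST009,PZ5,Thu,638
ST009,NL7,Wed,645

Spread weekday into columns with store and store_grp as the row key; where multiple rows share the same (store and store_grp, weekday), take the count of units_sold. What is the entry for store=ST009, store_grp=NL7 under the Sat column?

Rows with store=ST009, store_grp=NL7 and weekday=Sat: units_sold values are 748, 12, 788, 964.
4 rows match — count = 4.

4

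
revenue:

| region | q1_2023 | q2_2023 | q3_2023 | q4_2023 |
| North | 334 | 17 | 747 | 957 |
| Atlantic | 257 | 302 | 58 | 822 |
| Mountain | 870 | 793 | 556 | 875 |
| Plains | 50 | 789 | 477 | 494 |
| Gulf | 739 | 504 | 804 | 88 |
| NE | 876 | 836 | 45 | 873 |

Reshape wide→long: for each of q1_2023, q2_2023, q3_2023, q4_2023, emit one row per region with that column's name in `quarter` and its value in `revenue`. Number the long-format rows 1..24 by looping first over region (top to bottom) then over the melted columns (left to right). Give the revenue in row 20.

88

24 rows total (6 × 4). Row 20: index ⌊(20-1)/4⌋ = 4 into region → Gulf; (20-1) mod 4 = 3 into the melted columns → q4_2023.
So row 20 is (Gulf, q4_2023, 88); revenue = 88.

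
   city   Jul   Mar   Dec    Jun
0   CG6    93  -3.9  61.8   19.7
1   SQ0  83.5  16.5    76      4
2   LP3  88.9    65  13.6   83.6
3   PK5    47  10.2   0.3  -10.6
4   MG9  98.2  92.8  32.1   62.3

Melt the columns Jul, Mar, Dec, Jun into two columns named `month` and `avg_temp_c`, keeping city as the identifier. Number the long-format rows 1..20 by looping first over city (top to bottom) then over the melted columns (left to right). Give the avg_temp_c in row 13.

20 rows total (5 × 4). Row 13: index ⌊(13-1)/4⌋ = 3 into city → PK5; (13-1) mod 4 = 0 into the melted columns → Jul.
So row 13 is (PK5, Jul, 47); avg_temp_c = 47.

47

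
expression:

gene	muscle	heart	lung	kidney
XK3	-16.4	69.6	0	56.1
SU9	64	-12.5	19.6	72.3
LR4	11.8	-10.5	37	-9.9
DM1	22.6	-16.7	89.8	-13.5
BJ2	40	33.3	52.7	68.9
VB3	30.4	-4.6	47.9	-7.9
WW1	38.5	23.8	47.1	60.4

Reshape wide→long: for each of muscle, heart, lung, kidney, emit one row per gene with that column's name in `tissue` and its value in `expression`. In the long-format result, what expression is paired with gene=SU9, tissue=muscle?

Unpivoting turns each (gene, wide-column) pair into one long row.
The wide cell at row SU9, column muscle holds 64, so the long row (SU9, muscle) has expression=64.

64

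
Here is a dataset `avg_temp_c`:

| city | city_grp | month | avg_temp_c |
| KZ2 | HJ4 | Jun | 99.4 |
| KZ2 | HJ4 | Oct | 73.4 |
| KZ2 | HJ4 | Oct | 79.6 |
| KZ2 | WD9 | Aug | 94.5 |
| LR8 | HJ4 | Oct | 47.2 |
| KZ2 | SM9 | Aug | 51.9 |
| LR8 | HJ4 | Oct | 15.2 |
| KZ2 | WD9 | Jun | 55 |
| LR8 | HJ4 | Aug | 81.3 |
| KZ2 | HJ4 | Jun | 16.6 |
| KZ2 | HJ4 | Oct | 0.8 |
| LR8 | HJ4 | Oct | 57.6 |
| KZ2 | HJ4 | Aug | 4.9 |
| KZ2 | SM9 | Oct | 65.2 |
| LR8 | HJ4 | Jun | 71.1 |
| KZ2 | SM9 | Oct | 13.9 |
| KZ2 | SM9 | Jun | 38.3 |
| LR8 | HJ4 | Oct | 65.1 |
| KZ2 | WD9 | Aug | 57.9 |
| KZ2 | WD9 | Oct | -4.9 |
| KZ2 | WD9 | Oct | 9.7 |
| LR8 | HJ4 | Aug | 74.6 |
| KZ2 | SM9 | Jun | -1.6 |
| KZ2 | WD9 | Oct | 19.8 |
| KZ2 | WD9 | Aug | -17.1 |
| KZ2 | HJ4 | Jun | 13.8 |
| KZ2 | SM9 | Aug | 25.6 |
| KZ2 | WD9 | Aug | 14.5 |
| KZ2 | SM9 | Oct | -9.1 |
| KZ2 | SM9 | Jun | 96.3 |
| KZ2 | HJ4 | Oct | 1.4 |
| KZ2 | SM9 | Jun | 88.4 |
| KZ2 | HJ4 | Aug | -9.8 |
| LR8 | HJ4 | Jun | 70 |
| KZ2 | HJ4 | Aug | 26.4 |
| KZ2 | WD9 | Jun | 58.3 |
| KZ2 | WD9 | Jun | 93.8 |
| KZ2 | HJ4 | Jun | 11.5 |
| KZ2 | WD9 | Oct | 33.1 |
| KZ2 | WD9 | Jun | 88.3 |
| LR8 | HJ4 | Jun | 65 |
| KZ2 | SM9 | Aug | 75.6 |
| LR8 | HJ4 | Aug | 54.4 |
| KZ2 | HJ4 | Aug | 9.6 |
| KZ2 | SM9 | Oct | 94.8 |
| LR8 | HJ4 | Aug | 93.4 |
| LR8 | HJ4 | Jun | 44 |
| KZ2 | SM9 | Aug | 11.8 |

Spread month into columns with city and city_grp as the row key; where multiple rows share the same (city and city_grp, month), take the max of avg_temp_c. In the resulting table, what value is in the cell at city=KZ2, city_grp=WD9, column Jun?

93.8

Rows with city=KZ2, city_grp=WD9 and month=Jun: avg_temp_c values are 55, 58.3, 93.8, 88.3.
max(55, 58.3, 93.8, 88.3) = 93.8.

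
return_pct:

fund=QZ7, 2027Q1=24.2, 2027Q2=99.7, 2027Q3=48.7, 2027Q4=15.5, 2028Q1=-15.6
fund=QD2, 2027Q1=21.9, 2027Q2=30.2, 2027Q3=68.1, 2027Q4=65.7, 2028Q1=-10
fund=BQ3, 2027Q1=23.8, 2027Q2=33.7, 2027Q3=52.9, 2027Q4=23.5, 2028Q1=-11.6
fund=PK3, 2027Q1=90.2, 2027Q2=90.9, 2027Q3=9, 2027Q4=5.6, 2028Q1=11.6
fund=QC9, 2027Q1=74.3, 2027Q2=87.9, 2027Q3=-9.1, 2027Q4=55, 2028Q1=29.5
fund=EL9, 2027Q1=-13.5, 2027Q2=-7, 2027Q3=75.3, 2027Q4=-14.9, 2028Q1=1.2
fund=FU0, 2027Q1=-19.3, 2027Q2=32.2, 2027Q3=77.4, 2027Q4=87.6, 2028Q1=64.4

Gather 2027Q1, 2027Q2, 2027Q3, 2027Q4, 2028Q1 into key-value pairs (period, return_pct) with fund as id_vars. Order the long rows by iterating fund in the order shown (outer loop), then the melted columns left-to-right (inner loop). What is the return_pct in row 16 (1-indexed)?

90.2

35 rows total (7 × 5). Row 16: index ⌊(16-1)/5⌋ = 3 into fund → PK3; (16-1) mod 5 = 0 into the melted columns → 2027Q1.
So row 16 is (PK3, 2027Q1, 90.2); return_pct = 90.2.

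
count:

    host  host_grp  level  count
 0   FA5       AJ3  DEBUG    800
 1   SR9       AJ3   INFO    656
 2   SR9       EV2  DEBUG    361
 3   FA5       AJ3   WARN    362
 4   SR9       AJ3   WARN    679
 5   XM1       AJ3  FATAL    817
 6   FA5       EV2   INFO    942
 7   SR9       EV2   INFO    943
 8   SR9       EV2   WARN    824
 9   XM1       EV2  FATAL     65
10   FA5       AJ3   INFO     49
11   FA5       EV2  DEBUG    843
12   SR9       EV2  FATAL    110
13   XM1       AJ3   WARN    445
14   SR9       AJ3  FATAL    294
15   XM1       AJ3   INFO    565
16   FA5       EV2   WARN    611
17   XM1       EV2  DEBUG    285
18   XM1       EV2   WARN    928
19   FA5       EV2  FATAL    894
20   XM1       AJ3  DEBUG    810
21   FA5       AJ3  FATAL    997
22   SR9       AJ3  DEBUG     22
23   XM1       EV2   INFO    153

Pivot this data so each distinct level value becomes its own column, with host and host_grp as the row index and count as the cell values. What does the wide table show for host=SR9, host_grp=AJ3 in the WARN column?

679

Wide layout: rows indexed by host and host_grp, columns are the 4 distinct level values (DEBUG, INFO, WARN, FATAL).
Cell (host=SR9, host_grp=AJ3, level=WARN) draws from the long row where host=SR9, host_grp=AJ3 and level=WARN, which has count=679.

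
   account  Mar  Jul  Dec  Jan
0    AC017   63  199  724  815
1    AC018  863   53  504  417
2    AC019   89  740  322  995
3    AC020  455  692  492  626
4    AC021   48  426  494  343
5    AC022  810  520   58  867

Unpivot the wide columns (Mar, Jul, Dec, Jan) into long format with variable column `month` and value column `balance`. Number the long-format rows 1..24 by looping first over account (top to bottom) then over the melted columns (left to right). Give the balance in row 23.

24 rows total (6 × 4). Row 23: index ⌊(23-1)/4⌋ = 5 into account → AC022; (23-1) mod 4 = 2 into the melted columns → Dec.
So row 23 is (AC022, Dec, 58); balance = 58.

58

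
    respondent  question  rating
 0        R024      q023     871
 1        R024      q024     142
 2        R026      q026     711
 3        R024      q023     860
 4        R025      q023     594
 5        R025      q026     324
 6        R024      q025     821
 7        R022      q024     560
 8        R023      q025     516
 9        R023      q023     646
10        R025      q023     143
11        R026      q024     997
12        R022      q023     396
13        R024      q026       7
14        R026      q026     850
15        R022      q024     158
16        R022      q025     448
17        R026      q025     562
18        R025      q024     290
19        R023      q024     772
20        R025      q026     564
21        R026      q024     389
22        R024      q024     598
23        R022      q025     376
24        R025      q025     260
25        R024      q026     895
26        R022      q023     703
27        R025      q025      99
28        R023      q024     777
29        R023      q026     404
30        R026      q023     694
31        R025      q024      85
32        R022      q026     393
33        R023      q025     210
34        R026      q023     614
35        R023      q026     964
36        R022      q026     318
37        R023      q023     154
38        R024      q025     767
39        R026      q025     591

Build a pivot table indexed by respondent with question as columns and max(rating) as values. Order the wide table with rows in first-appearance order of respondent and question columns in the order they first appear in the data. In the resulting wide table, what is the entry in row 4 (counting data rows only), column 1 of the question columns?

With rows in first-appearance order of respondent, row 4 is respondent=R022. question columns in first-appearance order: q023, q024, q026, q025; column 1 is q023.
Long rows with respondent=R022, question=q023: max(396, 703) = 703.

703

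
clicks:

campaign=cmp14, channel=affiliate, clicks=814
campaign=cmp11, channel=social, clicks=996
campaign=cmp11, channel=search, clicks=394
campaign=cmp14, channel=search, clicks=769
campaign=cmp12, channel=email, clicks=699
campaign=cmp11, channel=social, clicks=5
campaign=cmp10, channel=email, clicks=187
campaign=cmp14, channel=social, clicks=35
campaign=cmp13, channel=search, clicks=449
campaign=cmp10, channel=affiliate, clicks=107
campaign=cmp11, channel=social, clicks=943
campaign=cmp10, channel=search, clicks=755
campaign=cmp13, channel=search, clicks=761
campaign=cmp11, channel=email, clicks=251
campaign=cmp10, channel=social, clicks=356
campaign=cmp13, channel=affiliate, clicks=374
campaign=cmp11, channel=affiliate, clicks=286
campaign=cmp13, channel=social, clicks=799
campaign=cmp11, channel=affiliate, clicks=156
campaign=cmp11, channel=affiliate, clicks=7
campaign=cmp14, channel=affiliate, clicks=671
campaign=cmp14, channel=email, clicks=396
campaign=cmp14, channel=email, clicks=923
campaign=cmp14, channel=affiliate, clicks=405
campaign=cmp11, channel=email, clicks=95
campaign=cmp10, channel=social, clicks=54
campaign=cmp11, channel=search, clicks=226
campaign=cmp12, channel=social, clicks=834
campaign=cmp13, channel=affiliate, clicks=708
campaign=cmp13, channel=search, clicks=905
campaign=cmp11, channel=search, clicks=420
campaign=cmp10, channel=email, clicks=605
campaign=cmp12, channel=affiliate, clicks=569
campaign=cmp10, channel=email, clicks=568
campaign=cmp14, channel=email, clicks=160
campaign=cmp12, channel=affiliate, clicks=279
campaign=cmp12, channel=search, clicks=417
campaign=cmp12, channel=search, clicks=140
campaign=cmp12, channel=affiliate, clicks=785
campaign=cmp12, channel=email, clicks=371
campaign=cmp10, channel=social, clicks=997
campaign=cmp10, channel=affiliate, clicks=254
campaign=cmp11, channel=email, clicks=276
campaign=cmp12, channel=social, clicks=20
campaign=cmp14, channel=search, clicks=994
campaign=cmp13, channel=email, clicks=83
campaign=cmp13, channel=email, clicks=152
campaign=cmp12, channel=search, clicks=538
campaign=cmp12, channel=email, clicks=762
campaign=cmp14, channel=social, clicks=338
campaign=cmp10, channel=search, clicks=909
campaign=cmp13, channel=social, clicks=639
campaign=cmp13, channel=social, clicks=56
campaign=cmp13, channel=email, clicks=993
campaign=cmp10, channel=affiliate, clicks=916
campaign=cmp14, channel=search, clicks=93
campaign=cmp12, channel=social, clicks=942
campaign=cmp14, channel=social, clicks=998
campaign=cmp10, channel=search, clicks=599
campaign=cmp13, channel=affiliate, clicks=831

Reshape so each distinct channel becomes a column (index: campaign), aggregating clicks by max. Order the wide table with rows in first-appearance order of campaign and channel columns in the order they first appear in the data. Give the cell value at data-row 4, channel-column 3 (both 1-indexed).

909

With rows in first-appearance order of campaign, row 4 is campaign=cmp10. channel columns in first-appearance order: affiliate, social, search, email; column 3 is search.
Long rows with campaign=cmp10, channel=search: max(755, 909, 599) = 909.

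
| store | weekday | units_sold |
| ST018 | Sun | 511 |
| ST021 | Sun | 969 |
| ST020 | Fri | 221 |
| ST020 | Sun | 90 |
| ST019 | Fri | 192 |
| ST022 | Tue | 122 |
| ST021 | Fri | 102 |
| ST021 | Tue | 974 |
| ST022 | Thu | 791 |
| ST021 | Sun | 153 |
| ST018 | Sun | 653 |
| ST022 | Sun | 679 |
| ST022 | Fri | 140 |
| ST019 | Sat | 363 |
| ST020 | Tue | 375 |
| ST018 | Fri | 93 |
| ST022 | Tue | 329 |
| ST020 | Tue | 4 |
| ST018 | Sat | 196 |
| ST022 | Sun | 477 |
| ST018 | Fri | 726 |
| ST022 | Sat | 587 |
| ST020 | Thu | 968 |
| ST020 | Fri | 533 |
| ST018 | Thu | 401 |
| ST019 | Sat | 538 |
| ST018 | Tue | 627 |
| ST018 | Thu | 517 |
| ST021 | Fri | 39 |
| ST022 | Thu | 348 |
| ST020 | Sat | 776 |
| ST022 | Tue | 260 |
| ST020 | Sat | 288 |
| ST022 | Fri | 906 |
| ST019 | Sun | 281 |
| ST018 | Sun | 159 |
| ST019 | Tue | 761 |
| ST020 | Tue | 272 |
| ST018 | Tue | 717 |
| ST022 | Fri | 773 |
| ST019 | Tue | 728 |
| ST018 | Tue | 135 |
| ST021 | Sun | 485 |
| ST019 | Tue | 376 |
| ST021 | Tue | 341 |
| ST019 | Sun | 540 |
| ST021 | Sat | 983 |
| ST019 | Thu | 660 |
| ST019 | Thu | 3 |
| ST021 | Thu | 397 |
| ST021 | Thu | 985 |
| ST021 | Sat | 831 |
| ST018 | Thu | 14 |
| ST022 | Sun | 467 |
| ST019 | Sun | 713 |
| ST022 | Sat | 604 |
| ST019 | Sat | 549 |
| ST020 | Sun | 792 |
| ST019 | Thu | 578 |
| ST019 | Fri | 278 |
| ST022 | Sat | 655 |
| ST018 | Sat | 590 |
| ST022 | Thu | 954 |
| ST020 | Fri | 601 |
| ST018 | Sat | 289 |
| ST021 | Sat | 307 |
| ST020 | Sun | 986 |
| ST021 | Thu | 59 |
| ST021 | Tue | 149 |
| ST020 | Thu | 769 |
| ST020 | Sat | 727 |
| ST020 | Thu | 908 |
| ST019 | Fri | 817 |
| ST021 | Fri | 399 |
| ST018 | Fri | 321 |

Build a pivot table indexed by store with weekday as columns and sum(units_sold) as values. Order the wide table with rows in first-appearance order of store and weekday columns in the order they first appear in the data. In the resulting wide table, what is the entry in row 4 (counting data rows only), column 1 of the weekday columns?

With rows in first-appearance order of store, row 4 is store=ST019. weekday columns in first-appearance order: Sun, Fri, Tue, Thu, Sat; column 1 is Sun.
Long rows with store=ST019, weekday=Sun: 281 + 540 + 713 = 1534.

1534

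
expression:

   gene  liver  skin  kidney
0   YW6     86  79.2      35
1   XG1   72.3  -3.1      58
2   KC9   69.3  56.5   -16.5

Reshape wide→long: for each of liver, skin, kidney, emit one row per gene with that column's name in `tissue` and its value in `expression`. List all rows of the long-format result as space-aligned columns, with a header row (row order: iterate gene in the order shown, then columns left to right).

Each (gene, column) pair becomes one row: 3 × 3 = 9 rows.
For example, (YW6, liver) → expression=86.

gene  tissue  expression
YW6   liver   86        
YW6   skin    79.2      
YW6   kidney  35        
XG1   liver   72.3      
XG1   skin    -3.1      
XG1   kidney  58        
KC9   liver   69.3      
KC9   skin    56.5      
KC9   kidney  -16.5     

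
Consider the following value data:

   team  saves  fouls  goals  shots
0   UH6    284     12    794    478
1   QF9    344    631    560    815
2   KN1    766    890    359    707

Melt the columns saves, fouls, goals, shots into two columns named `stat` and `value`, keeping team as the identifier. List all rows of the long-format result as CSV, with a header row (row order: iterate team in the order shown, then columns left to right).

Each (team, column) pair becomes one row: 3 × 4 = 12 rows.
For example, (UH6, saves) → value=284.

team,stat,value
UH6,saves,284
UH6,fouls,12
UH6,goals,794
UH6,shots,478
QF9,saves,344
QF9,fouls,631
QF9,goals,560
QF9,shots,815
KN1,saves,766
KN1,fouls,890
KN1,goals,359
KN1,shots,707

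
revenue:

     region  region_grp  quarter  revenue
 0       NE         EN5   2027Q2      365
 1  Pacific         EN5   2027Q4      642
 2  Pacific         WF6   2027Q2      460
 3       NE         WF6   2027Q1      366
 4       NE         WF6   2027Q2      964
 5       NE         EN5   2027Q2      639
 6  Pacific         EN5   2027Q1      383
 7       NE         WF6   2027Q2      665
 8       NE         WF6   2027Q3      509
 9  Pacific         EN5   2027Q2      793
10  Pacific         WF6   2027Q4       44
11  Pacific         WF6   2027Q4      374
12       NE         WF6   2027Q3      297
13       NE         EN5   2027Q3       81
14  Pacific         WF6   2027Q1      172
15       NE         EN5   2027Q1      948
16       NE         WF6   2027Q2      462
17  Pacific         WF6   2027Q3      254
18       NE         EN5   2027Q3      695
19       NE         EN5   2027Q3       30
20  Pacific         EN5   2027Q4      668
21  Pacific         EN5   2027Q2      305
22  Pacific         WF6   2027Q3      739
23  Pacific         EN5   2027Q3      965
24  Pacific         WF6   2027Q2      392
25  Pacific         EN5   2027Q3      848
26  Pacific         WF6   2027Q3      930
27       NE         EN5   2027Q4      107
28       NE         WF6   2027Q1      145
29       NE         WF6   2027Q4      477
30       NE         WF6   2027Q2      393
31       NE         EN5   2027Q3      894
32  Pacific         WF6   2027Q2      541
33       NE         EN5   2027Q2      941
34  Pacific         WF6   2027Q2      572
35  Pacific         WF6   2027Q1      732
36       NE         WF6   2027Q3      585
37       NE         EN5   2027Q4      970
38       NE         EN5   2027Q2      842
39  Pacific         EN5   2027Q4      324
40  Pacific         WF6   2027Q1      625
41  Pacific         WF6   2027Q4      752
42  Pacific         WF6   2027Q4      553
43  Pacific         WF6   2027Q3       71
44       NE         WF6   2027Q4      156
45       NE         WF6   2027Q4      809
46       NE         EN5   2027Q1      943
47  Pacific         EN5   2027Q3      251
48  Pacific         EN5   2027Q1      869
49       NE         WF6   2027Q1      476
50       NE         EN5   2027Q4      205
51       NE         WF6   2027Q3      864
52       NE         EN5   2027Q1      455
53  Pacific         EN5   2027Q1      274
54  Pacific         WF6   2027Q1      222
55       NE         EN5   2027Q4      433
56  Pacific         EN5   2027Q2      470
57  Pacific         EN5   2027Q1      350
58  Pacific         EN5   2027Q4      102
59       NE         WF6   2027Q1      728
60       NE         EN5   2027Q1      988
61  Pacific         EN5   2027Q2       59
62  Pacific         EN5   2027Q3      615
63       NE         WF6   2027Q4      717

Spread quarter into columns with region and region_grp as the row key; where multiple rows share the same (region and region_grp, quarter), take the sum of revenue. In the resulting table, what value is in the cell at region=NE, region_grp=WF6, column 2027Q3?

2255

Rows with region=NE, region_grp=WF6 and quarter=2027Q3: revenue values are 509, 297, 585, 864.
509 + 297 + 585 + 864 = 2255.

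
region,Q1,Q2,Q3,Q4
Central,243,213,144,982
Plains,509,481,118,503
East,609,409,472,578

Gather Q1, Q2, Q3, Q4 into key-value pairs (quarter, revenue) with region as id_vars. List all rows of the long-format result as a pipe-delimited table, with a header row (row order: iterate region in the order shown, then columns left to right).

| region | quarter | revenue |
| Central | Q1 | 243 |
| Central | Q2 | 213 |
| Central | Q3 | 144 |
| Central | Q4 | 982 |
| Plains | Q1 | 509 |
| Plains | Q2 | 481 |
| Plains | Q3 | 118 |
| Plains | Q4 | 503 |
| East | Q1 | 609 |
| East | Q2 | 409 |
| East | Q3 | 472 |
| East | Q4 | 578 |

Each (region, column) pair becomes one row: 3 × 4 = 12 rows.
For example, (Central, Q1) → revenue=243.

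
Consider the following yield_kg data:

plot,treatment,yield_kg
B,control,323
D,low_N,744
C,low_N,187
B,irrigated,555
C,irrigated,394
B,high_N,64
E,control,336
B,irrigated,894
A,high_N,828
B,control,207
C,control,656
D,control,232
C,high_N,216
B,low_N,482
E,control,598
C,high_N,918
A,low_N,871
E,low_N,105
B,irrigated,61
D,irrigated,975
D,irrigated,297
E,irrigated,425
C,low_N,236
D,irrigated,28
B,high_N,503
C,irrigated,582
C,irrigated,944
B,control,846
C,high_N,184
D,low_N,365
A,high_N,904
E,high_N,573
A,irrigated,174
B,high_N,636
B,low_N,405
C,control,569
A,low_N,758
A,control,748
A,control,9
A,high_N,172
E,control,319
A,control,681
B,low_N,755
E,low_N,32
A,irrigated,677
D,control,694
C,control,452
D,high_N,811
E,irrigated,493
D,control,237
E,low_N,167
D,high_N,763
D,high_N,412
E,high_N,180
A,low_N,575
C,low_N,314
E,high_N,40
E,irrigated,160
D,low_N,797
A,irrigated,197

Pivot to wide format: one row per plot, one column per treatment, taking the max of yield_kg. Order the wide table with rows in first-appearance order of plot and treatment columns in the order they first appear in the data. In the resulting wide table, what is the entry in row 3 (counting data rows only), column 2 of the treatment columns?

With rows in first-appearance order of plot, row 3 is plot=C. treatment columns in first-appearance order: control, low_N, irrigated, high_N; column 2 is low_N.
Long rows with plot=C, treatment=low_N: max(187, 236, 314) = 314.

314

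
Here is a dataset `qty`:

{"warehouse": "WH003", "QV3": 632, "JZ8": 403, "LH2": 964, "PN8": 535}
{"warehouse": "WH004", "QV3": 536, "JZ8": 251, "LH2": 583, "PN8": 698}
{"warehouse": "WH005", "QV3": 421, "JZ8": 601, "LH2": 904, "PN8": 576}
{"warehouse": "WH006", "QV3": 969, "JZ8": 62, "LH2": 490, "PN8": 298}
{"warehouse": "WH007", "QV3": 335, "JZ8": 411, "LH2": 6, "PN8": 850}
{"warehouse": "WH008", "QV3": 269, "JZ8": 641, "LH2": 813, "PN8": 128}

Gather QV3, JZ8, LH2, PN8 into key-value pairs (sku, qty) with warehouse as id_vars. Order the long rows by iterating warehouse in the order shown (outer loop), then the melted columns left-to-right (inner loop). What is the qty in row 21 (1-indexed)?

269

24 rows total (6 × 4). Row 21: index ⌊(21-1)/4⌋ = 5 into warehouse → WH008; (21-1) mod 4 = 0 into the melted columns → QV3.
So row 21 is (WH008, QV3, 269); qty = 269.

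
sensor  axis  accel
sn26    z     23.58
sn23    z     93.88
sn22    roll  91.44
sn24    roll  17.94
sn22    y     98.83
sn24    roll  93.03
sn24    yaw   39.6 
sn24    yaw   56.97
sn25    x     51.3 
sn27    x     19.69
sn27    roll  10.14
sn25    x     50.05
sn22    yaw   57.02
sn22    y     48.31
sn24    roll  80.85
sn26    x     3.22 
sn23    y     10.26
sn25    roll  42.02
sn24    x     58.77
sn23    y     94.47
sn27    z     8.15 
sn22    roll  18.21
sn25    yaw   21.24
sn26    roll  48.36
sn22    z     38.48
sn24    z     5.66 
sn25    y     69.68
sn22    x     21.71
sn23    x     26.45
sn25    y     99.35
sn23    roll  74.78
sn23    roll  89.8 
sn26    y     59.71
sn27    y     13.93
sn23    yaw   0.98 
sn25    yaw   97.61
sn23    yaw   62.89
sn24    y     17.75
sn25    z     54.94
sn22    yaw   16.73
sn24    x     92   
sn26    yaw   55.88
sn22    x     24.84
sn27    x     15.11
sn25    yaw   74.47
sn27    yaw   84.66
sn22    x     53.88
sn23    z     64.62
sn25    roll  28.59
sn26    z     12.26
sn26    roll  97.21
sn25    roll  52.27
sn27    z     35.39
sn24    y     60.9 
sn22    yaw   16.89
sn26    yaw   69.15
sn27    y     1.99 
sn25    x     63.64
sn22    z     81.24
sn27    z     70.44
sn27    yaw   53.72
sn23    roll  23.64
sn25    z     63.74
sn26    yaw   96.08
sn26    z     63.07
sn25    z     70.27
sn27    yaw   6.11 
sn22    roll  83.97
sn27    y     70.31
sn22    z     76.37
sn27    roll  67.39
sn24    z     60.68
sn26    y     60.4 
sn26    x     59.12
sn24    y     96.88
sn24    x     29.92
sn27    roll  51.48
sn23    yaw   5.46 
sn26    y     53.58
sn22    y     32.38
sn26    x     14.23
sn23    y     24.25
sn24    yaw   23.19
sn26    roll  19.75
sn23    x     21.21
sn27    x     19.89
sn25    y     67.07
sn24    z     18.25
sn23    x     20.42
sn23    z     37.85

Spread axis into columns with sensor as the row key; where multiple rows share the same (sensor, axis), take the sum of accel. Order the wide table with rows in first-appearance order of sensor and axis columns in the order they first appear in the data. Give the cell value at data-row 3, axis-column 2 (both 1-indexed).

With rows in first-appearance order of sensor, row 3 is sensor=sn22. axis columns in first-appearance order: z, roll, y, yaw, x; column 2 is roll.
Long rows with sensor=sn22, axis=roll: 91.44 + 18.21 + 83.97 = 193.62.

193.62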